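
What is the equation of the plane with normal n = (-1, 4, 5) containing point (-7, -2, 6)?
d = n·P = (-1)(-7) + (4)(-2) + (5)(6) = 29
Plane: -x + 4y + 5z = 29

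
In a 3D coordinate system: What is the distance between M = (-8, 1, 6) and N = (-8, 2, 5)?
d = √[(0)² + (1)² + (-1)²] = √2 = 1.414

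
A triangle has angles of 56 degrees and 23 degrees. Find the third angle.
Sum of angles in a triangle = 180 degrees
Third angle = 180 - 56 - 23
Third angle = 101 degrees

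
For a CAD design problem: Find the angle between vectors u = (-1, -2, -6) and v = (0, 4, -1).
u·v = -2, |u|² = 41, |v|² = 17
cos θ = -2/√697 ≈ -0.07576
θ ≈ 94.34°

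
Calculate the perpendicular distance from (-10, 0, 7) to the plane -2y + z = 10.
d = |0(-10) + (-2)(0) + 1(7) - (10)| / √(0² + (-2)² + 1²) = 3/√5 = 1.342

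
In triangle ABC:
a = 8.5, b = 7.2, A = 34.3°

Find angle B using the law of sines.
sin(B)/b = sin(A)/a
sin(B) = b·sin(A)/a = 7.2·sin(34.3°)/8.5 = 0.477340
B = arcsin(0.477340) = 28.51°  (b ≤ a, so B ≤ A and the acute solution is unique)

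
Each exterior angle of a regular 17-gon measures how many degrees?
Exterior angle of a regular n-gon = 360/n
Exterior angle = 360/17
Exterior angle = 21.18 degrees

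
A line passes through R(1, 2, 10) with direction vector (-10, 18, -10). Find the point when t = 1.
P(1) = (1 + (-10)(1), 2 + 18(1), 10 + (-10)(1)) = (-9, 20, 0)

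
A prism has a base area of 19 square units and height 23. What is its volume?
Volume = base area * height
Volume = 19 * 23
Volume = 437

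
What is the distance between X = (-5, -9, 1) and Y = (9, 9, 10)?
d = √[(14)² + (18)² + (9)²] = √601 = 24.52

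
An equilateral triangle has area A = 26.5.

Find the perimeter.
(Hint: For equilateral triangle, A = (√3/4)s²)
A = (√3/4)s²  →  s² = 4A/√3 = 4·26.5/√3 = 61.1991
s = 7.82299
Perimeter = 3s = 23.47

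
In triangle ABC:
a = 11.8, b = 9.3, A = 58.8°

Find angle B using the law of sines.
sin(B)/b = sin(A)/a
sin(B) = b·sin(A)/a = 9.3·sin(58.8°)/11.8 = 0.674143
B = arcsin(0.674143) = 42.39°  (b ≤ a, so B ≤ A and the acute solution is unique)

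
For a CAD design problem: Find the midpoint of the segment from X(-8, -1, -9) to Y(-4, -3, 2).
Midpoint = ((-8-4)/2, (-1-3)/2, (-9+2)/2) = (-6, -2, -3.5)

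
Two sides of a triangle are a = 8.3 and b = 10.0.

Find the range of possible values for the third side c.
By the triangle inequality: |a - b| < c < a + b
|8.3 - 10.0| < c < 8.3 + 10.0
1.7 < c < 18.3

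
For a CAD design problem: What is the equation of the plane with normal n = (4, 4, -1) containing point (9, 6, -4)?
d = n·P = (4)(9) + (4)(6) + (-1)(-4) = 64
Plane: 4x + 4y - z = 64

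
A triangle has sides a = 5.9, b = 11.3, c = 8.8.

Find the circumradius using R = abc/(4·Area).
s = (a+b+c)/2 = 13
Area = √(s(s-a)(s-b)(s-c)) = √(13·7.1·1.7·4.2) = 25.6714
R = abc/(4·Area) = (5.9·11.3·8.8)/(4·25.6714) = 586.696/102.6856 = 5.714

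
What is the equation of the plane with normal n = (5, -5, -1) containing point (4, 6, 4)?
d = n·P = (5)(4) + (-5)(6) + (-1)(4) = -14
Plane: 5x - 5y - z = -14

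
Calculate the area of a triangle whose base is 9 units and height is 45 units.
Area = (1/2) * base * height
Area = (1/2) * 9 * 45
Area = 202.50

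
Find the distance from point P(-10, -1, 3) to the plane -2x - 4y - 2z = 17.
d = |(-2)(-10) + (-4)(-1) + (-2)(3) - (17)| / √((-2)² + (-4)² + (-2)²) = 1/√24 = 0.2041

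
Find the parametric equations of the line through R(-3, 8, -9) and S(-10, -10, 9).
Direction vector d = S - R = (-7, -18, 18)
x = -3 - 7t, y = 8 - 18t, z = -9 + 18t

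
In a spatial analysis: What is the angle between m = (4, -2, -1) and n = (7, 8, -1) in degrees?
m·n = 13, |m|² = 21, |n|² = 114
cos θ = 13/√2394 ≈ 0.2657
θ ≈ 74.59°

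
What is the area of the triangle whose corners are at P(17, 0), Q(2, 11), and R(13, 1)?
Using the coordinate formula: Area = (1/2)|x₁(y₂-y₃) + x₂(y₃-y₁) + x₃(y₁-y₂)|
Area = (1/2)|17(11-1) + 2(1-0) + 13(0-11)|
Area = (1/2)|17*10 + 2*1 + 13*(-11)|
Area = (1/2)|170 + 2 + (-143)|
Area = (1/2)*29 = 14.50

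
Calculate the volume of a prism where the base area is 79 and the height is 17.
Volume = base area * height
Volume = 79 * 17
Volume = 1343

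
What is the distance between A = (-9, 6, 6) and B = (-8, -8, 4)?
d = √[(1)² + (-14)² + (-2)²] = √201 = 14.18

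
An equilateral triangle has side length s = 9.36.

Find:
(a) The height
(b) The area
(a) Height h = s·√3/2 = 9.36·√3/2 = 8.106
(b) Area = (√3/4)·s² = (√3/4)·9.36² = (√3/4)·87.6096 = 37.94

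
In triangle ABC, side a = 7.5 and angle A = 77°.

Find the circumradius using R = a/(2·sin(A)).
R = a/(2·sin(A)) = 7.5/(2·sin(77°))
R = 7.5/(2·0.974370) = 7.5/1.948740 = 3.849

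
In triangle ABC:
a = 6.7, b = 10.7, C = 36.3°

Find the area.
Using A = ½ab·sin(C):
A = ½·6.7·10.7·sin(36.3°) = ½·71.69·0.592013 = 21.22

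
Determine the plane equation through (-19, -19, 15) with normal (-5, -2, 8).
d = n·P = (-5)(-19) + (-2)(-19) + (8)(15) = 253
Plane: -5x - 2y + 8z = 253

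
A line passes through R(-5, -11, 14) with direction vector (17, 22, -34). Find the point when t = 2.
P(2) = (-5 + 17(2), -11 + 22(2), 14 + (-34)(2)) = (29, 33, -54)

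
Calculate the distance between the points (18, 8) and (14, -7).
Using the distance formula: d = sqrt((x₂-x₁)² + (y₂-y₁)²)
dx = 14 - 18 = -4
dy = (-7) - 8 = -15
d = sqrt((-4)² + (-15)²) = sqrt(16 + 225) = sqrt(241) = 15.52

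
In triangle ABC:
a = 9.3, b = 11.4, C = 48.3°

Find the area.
Using A = ½ab·sin(C):
A = ½·9.3·11.4·sin(48.3°) = ½·106.02·0.746638 = 39.58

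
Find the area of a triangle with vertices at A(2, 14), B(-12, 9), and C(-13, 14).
Using the coordinate formula: Area = (1/2)|x₁(y₂-y₃) + x₂(y₃-y₁) + x₃(y₁-y₂)|
Area = (1/2)|2(9-14) + (-12)(14-14) + (-13)(14-9)|
Area = (1/2)|2*(-5) + (-12)*0 + (-13)*5|
Area = (1/2)|(-10) + 0 + (-65)|
Area = (1/2)*75 = 37.50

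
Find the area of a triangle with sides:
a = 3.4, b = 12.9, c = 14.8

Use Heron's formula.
s = (a+b+c)/2 = (3.4+12.9+14.8)/2 = 15.55
A = √(s(s-a)(s-b)(s-c)) = √(15.55·12.15·2.65·0.75)
A = √375.503 = 19.38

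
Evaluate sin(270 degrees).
sin(270 degrees) = -1.0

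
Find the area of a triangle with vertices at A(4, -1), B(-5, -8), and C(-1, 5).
Using the coordinate formula: Area = (1/2)|x₁(y₂-y₃) + x₂(y₃-y₁) + x₃(y₁-y₂)|
Area = (1/2)|4((-8)-5) + (-5)(5-(-1)) + (-1)((-1)-(-8))|
Area = (1/2)|4*(-13) + (-5)*6 + (-1)*7|
Area = (1/2)|(-52) + (-30) + (-7)|
Area = (1/2)*89 = 44.50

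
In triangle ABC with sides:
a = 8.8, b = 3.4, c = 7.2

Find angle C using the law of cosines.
cos(C) = (a² + b² - c²)/(2ab)
cos(C) = (8.8² + 3.4² - 7.2²)/(2·8.8·3.4) = 37.16/59.84 = 0.620989
C = arccos(0.620989) = 51.61°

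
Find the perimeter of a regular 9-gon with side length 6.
Perimeter = number of sides * side length
Perimeter = 9 * 6
Perimeter = 54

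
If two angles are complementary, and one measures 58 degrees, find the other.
Complementary angles sum to 90 degrees.
Other angle = 90 - 58
Other angle = 32 degrees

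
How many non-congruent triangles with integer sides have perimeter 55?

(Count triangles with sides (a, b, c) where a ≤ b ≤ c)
With a ≤ b ≤ c and a + b + c = 55, the triangle inequality a + b > c gives c < 55/2, so c ≤ 27.
Iterate a from 1 to ⌊p/3⌋ = 18; for each a, b ranges from a to ⌊(p−a)/2⌋ with c = p − a − b, keeping only c ≥ b.
Triples: (1, 27, 27), (2, 26, 27), (3, 25, 27), …
Count = 70 triangles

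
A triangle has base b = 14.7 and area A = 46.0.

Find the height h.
A = ½bh  →  h = 2A/b
h = 2·46.0/14.7 = 6.259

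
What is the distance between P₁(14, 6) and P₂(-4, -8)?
Using the distance formula: d = sqrt((x₂-x₁)² + (y₂-y₁)²)
dx = (-4) - 14 = -18
dy = (-8) - 6 = -14
d = sqrt((-18)² + (-14)²) = sqrt(324 + 196) = sqrt(520) = 22.80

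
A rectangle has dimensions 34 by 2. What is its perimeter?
Perimeter = 2 * (length + width)
Perimeter = 2 * (34 + 2)
Perimeter = 2 * 36
Perimeter = 72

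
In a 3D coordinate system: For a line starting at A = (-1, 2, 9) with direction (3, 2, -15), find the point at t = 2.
P(2) = (-1 + 3(2), 2 + 2(2), 9 + (-15)(2)) = (5, 6, -21)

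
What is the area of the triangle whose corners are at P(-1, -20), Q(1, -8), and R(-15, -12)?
Using the coordinate formula: Area = (1/2)|x₁(y₂-y₃) + x₂(y₃-y₁) + x₃(y₁-y₂)|
Area = (1/2)|(-1)((-8)-(-12)) + 1((-12)-(-20)) + (-15)((-20)-(-8))|
Area = (1/2)|(-1)*4 + 1*8 + (-15)*(-12)|
Area = (1/2)|(-4) + 8 + 180|
Area = (1/2)*184 = 92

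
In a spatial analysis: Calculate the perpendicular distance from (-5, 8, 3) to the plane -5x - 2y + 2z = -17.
d = |(-5)(-5) + (-2)(8) + 2(3) - (-17)| / √((-5)² + (-2)² + 2²) = 32/√33 = 5.57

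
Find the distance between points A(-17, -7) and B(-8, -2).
Using the distance formula: d = sqrt((x₂-x₁)² + (y₂-y₁)²)
dx = (-8) - (-17) = 9
dy = (-2) - (-7) = 5
d = sqrt(9² + 5²) = sqrt(81 + 25) = sqrt(106) = 10.30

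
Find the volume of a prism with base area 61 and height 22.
Volume = base area * height
Volume = 61 * 22
Volume = 1342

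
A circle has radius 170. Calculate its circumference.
Circumference = 2 * pi * r
Circumference = 2 * pi * 170
Circumference = 1068.14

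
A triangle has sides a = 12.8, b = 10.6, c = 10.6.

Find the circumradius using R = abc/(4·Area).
s = (a+b+c)/2 = 17
Area = √(s(s-a)(s-b)(s-c)) = √(17·4.2·6.4·6.4) = 54.0791
R = abc/(4·Area) = (12.8·10.6·10.6)/(4·54.0791) = 1438.208/216.3164 = 6.649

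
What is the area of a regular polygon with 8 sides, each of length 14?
For a regular 8-gon with side length s = 14:
Apothem a = s / (2*tan(pi/8)) = 14 / (2*tan(pi/8)) ≈ 16.8995
Perimeter P = 8 * 14 = 112
Area = (1/2) * P * a = (1/2) * 112 * 16.8995 = 946.37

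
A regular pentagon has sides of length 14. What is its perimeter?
Perimeter = number of sides * side length
Perimeter = 5 * 14
Perimeter = 70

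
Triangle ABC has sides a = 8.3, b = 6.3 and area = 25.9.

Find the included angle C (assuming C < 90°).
Area = ½ab·sin(C)  →  sin(C) = 2·Area/(ab)
sin(C) = 2·25.9/(8.3·6.3) = 0.990629
C = arcsin(0.990629) = 82.15°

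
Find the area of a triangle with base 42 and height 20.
Area = (1/2) * base * height
Area = (1/2) * 42 * 20
Area = 420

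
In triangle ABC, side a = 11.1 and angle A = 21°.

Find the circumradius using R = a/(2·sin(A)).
R = a/(2·sin(A)) = 11.1/(2·sin(21°))
R = 11.1/(2·0.358368) = 11.1/0.716736 = 15.49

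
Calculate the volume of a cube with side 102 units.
Volume = s³
Volume = 102³
Volume = 1061208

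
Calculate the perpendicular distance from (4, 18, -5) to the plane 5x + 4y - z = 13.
d = |5(4) + 4(18) + (-1)(-5) - (13)| / √(5² + 4² + (-1)²) = 84/√42 = 12.96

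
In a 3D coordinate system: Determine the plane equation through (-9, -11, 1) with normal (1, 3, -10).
d = n·P = (1)(-9) + (3)(-11) + (-10)(1) = -52
Plane: x + 3y - 10z = -52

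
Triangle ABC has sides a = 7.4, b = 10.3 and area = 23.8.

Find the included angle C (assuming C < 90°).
Area = ½ab·sin(C)  →  sin(C) = 2·Area/(ab)
sin(C) = 2·23.8/(7.4·10.3) = 0.624508
C = arcsin(0.624508) = 38.65°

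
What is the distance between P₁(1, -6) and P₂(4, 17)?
Using the distance formula: d = sqrt((x₂-x₁)² + (y₂-y₁)²)
dx = 4 - 1 = 3
dy = 17 - (-6) = 23
d = sqrt(3² + 23²) = sqrt(9 + 529) = sqrt(538) = 23.19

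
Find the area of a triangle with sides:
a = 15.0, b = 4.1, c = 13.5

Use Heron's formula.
s = (a+b+c)/2 = (15.0+4.1+13.5)/2 = 16.3
A = √(s(s-a)(s-b)(s-c)) = √(16.3·1.3·12.2·2.8)
A = √723.85 = 26.9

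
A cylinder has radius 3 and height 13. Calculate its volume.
Volume = pi * r² * h
Volume = pi * 3² * 13
Volume = pi * 9 * 13
Volume = pi * 117
Volume = 367.57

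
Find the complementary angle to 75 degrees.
Complementary angles sum to 90 degrees.
Other angle = 90 - 75
Other angle = 15 degrees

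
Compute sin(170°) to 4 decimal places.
sin(170 degrees) = 0.1736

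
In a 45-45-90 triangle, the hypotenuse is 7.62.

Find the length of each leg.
In a 45-45-90 triangle, hypotenuse = leg·√2  →  leg = hypotenuse/√2
leg = 7.62/√2 = 5.388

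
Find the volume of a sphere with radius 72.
Volume = (4/3) * pi * r³
Volume = (4/3) * pi * 72³
Volume = (4/3) * pi * 373248
Volume = 1563457.57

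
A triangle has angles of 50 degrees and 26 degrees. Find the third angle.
Sum of angles in a triangle = 180 degrees
Third angle = 180 - 50 - 26
Third angle = 104 degrees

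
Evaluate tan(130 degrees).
tan(130 degrees) = -1.1918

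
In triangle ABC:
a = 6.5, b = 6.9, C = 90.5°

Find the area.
Using A = ½ab·sin(C):
A = ½·6.5·6.9·sin(90.5°) = ½·44.85·0.999962 = 22.42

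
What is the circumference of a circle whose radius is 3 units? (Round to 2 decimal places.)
Circumference = 2 * pi * r
Circumference = 2 * pi * 3
Circumference = 18.85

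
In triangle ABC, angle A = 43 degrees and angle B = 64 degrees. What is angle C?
Sum of angles in a triangle = 180 degrees
Third angle = 180 - 43 - 64
Third angle = 73 degrees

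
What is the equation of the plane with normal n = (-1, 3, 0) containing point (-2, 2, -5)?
d = n·P = (-1)(-2) + (3)(2) + (0)(-5) = 8
Plane: -x + 3y = 8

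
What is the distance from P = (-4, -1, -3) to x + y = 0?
d = |1(-4) + 1(-1) + 0(-3) - (0)| / √(1² + 1² + 0²) = 5/√2 = 3.536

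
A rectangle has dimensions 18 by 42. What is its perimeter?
Perimeter = 2 * (length + width)
Perimeter = 2 * (18 + 42)
Perimeter = 2 * 60
Perimeter = 120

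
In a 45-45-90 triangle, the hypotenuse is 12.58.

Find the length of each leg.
In a 45-45-90 triangle, hypotenuse = leg·√2  →  leg = hypotenuse/√2
leg = 12.58/√2 = 8.895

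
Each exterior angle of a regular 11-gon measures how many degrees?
Exterior angle of a regular n-gon = 360/n
Exterior angle = 360/11
Exterior angle = 32.73 degrees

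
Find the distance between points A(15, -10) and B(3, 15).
Using the distance formula: d = sqrt((x₂-x₁)² + (y₂-y₁)²)
dx = 3 - 15 = -12
dy = 15 - (-10) = 25
d = sqrt((-12)² + 25²) = sqrt(144 + 625) = sqrt(769) = 27.73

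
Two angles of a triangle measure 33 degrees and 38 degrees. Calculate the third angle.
Sum of angles in a triangle = 180 degrees
Third angle = 180 - 33 - 38
Third angle = 109 degrees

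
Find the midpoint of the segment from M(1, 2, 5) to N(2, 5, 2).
Midpoint = ((1+2)/2, (2+5)/2, (5+2)/2) = (1.5, 3.5, 3.5)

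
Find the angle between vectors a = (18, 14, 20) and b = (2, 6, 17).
a·b = 460, |a|² = 920, |b|² = 329
cos θ = 460/√302680 ≈ 0.8361
θ ≈ 33.27°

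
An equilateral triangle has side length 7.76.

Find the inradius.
For an equilateral triangle, r = s/(2√3) where s is the side.
r = 7.76/(2√3) = 7.76/3.464102 = 2.24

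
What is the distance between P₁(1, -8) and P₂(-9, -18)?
Using the distance formula: d = sqrt((x₂-x₁)² + (y₂-y₁)²)
dx = (-9) - 1 = -10
dy = (-18) - (-8) = -10
d = sqrt((-10)² + (-10)²) = sqrt(100 + 100) = sqrt(200) = 14.14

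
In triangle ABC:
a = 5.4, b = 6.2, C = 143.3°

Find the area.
Using A = ½ab·sin(C):
A = ½·5.4·6.2·sin(143.3°) = ½·33.48·0.597625 = 10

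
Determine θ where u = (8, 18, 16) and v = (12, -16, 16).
u·v = 64, |u|² = 644, |v|² = 656
cos θ = 64/√422464 ≈ 0.09847
θ ≈ 84.35°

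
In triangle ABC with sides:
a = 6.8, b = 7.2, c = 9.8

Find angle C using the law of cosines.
cos(C) = (a² + b² - c²)/(2ab)
cos(C) = (6.8² + 7.2² - 9.8²)/(2·6.8·7.2) = 2.04/97.92 = 0.020833
C = arccos(0.020833) = 88.81°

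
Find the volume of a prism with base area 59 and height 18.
Volume = base area * height
Volume = 59 * 18
Volume = 1062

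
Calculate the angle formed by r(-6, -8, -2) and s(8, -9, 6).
r·s = 12, |r|² = 104, |s|² = 181
cos θ = 12/√18824 ≈ 0.08746
θ ≈ 84.98°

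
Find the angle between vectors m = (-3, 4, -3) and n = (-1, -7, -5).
m·n = -10, |m|² = 34, |n|² = 75
cos θ = -10/√2550 ≈ -0.198
θ ≈ 101.4°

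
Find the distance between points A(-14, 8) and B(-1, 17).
Using the distance formula: d = sqrt((x₂-x₁)² + (y₂-y₁)²)
dx = (-1) - (-14) = 13
dy = 17 - 8 = 9
d = sqrt(13² + 9²) = sqrt(169 + 81) = sqrt(250) = 15.81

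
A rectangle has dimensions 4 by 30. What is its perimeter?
Perimeter = 2 * (length + width)
Perimeter = 2 * (4 + 30)
Perimeter = 2 * 34
Perimeter = 68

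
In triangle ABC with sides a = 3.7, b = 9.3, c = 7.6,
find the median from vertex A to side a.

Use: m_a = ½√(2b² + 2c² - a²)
m_a = ½√(2·9.3² + 2·7.6² - 3.7²)
m_a = ½√(172.98 + 115.52 - 13.69) = ½√274.81 = 8.289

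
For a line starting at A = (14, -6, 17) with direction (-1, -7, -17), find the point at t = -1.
P(-1) = (14 + (-1)(-1), -6 + (-7)(-1), 17 + (-17)(-1)) = (15, 1, 34)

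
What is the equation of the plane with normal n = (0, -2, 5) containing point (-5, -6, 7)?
d = n·P = (0)(-5) + (-2)(-6) + (5)(7) = 47
Plane: -2y + 5z = 47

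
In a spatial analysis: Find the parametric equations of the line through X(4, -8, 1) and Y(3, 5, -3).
Direction vector d = Y - X = (-1, 13, -4)
x = 4 - t, y = -8 + 13t, z = 1 - 4t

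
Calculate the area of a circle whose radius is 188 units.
Area = pi * r²
Area = pi * 188²
Area = pi * 35344
Area = 111036.45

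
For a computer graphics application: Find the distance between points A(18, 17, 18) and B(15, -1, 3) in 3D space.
d = √[(-3)² + (-18)² + (-15)²] = √558 = 23.62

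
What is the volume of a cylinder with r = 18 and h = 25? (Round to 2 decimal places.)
Volume = pi * r² * h
Volume = pi * 18² * 25
Volume = pi * 324 * 25
Volume = pi * 8100
Volume = 25446.90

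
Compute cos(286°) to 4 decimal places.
cos(286 degrees) = 0.2756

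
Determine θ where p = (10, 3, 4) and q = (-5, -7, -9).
p·q = -107, |p|² = 125, |q|² = 155
cos θ = -107/√19375 ≈ -0.7687
θ ≈ 140.2°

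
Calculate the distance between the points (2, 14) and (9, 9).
Using the distance formula: d = sqrt((x₂-x₁)² + (y₂-y₁)²)
dx = 9 - 2 = 7
dy = 9 - 14 = -5
d = sqrt(7² + (-5)²) = sqrt(49 + 25) = sqrt(74) = 8.60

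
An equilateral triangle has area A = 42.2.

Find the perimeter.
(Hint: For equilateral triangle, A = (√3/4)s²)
A = (√3/4)s²  →  s² = 4A/√3 = 4·42.2/√3 = 97.4567
s = 9.87202
Perimeter = 3s = 29.62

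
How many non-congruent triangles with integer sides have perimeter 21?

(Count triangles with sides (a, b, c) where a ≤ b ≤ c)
With a ≤ b ≤ c and a + b + c = 21, the triangle inequality a + b > c gives c < 21/2, so c ≤ 10.
Iterate a from 1 to ⌊p/3⌋ = 7; for each a, b ranges from a to ⌊(p−a)/2⌋ with c = p − a − b, keeping only c ≥ b.
Triples: (1, 10, 10), (2, 9, 10), (3, 8, 10), …
Count = 12 triangles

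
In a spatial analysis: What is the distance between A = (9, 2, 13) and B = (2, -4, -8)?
d = √[(-7)² + (-6)² + (-21)²] = √526 = 22.93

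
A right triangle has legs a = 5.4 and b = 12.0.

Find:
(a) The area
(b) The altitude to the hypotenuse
(a) Area = ½ab = ½·5.4·12.0 = 32.4
(b) Hypotenuse c = √(5.4² + 12.0²) = √173.16 = 13.159
    Area = ½·c·h_c  →  h_c = 2·Area/c = 2·32.4/13.159 = 4.924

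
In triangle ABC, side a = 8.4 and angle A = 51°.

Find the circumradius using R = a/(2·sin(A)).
R = a/(2·sin(A)) = 8.4/(2·sin(51°))
R = 8.4/(2·0.777146) = 8.4/1.554292 = 5.404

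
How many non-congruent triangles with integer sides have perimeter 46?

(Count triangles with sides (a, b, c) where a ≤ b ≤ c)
With a ≤ b ≤ c and a + b + c = 46, the triangle inequality a + b > c gives c < 46/2, so c ≤ 22.
Iterate a from 1 to ⌊p/3⌋ = 15; for each a, b ranges from a to ⌊(p−a)/2⌋ with c = p − a − b, keeping only c ≥ b.
Triples: (2, 22, 22), (3, 21, 22), (4, 20, 22), …
Count = 44 triangles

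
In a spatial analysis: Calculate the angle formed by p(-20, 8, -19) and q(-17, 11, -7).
p·q = 561, |p|² = 825, |q|² = 459
cos θ = 561/√378675 ≈ 0.9117
θ ≈ 24.27°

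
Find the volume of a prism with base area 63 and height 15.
Volume = base area * height
Volume = 63 * 15
Volume = 945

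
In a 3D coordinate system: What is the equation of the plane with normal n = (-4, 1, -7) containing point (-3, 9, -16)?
d = n·P = (-4)(-3) + (1)(9) + (-7)(-16) = 133
Plane: -4x + y - 7z = 133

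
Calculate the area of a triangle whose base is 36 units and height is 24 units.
Area = (1/2) * base * height
Area = (1/2) * 36 * 24
Area = 432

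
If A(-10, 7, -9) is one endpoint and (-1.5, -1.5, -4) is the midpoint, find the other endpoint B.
B = (2×(-1.5) - (-10), 2×(-1.5) - 7, 2×(-4) - (-9)) = (7, -10, 1)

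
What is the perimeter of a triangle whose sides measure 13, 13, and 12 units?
Perimeter = sum of all sides
Perimeter = 13 + 13 + 12
Perimeter = 38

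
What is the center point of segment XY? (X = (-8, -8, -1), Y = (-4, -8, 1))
Midpoint = ((-8-4)/2, (-8-8)/2, (-1+1)/2) = (-6, -8, 0)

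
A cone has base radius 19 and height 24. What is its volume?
Volume = (1/3) * pi * r² * h
Volume = (1/3) * pi * 19² * 24
Volume = (1/3) * pi * 361 * 24
Volume = (1/3) * pi * 8664
Volume = 9072.92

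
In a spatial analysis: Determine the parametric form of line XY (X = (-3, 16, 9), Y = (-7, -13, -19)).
Direction vector d = Y - X = (-4, -29, -28)
x = -3 - 4t, y = 16 - 29t, z = 9 - 28t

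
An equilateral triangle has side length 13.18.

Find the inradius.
For an equilateral triangle, r = s/(2√3) where s is the side.
r = 13.18/(2√3) = 13.18/3.464102 = 3.805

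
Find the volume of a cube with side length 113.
Volume = s³
Volume = 113³
Volume = 1442897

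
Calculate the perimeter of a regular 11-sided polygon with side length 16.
Perimeter = number of sides * side length
Perimeter = 11 * 16
Perimeter = 176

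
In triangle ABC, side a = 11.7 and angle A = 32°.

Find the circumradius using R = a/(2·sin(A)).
R = a/(2·sin(A)) = 11.7/(2·sin(32°))
R = 11.7/(2·0.529919) = 11.7/1.059839 = 11.04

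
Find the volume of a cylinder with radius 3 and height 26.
Volume = pi * r² * h
Volume = pi * 3² * 26
Volume = pi * 9 * 26
Volume = pi * 234
Volume = 735.13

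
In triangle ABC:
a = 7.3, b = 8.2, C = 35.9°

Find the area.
Using A = ½ab·sin(C):
A = ½·7.3·8.2·sin(35.9°) = ½·59.86·0.586372 = 17.55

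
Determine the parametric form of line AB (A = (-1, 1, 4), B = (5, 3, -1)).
Direction vector d = B - A = (6, 2, -5)
x = -1 + 6t, y = 1 + 2t, z = 4 - 5t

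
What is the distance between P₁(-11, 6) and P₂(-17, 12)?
Using the distance formula: d = sqrt((x₂-x₁)² + (y₂-y₁)²)
dx = (-17) - (-11) = -6
dy = 12 - 6 = 6
d = sqrt((-6)² + 6²) = sqrt(36 + 36) = sqrt(72) = 8.49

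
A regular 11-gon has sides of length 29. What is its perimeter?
Perimeter = number of sides * side length
Perimeter = 11 * 29
Perimeter = 319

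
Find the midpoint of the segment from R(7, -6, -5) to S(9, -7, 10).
Midpoint = ((7+9)/2, (-6-7)/2, (-5+10)/2) = (8, -6.5, 2.5)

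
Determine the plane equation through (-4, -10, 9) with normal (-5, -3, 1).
d = n·P = (-5)(-4) + (-3)(-10) + (1)(9) = 59
Plane: -5x - 3y + z = 59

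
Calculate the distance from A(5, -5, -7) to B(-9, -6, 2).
d = √[(-14)² + (-1)² + (9)²] = √278 = 16.67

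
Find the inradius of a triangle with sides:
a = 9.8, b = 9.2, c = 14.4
s = (a+b+c)/2 = (9.8+9.2+14.4)/2 = 16.7
Area = √(s(s-a)(s-b)(s-c)) = √(16.7·6.9·7.5·2.3) = 44.5838
r = Area/s = 44.5838/16.7 = 2.67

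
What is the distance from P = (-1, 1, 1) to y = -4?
d = |0(-1) + 1(1) + 0(1) - (-4)| / √(0² + 1² + 0²) = 5/√1 = 5.0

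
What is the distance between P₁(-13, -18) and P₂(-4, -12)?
Using the distance formula: d = sqrt((x₂-x₁)² + (y₂-y₁)²)
dx = (-4) - (-13) = 9
dy = (-12) - (-18) = 6
d = sqrt(9² + 6²) = sqrt(81 + 36) = sqrt(117) = 10.82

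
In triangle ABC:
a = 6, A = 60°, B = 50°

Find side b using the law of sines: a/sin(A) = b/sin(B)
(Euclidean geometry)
b = a·sin(B)/sin(A) = 6·sin(50°)/sin(60°)
b = 6·0.766044/0.866025 = 5.307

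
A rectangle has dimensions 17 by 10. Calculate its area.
Area = length * width
Area = 17 * 10
Area = 170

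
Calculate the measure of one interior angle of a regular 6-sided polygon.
Interior angle of a regular n-gon = (n-2)*180/n
Interior angle = (6-2)*180/6
Interior angle = 4*180/6
Interior angle = 720/6
Interior angle = 120 degrees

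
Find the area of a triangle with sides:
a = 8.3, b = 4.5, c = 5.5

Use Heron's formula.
s = (a+b+c)/2 = (8.3+4.5+5.5)/2 = 9.15
A = √(s(s-a)(s-b)(s-c)) = √(9.15·0.85·4.65·3.65)
A = √132.004 = 11.49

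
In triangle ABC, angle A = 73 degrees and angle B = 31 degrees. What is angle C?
Sum of angles in a triangle = 180 degrees
Third angle = 180 - 73 - 31
Third angle = 76 degrees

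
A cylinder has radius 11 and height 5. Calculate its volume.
Volume = pi * r² * h
Volume = pi * 11² * 5
Volume = pi * 121 * 5
Volume = pi * 605
Volume = 1900.66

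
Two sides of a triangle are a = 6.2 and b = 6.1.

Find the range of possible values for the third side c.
By the triangle inequality: |a - b| < c < a + b
|6.2 - 6.1| < c < 6.2 + 6.1
0.1 < c < 12.3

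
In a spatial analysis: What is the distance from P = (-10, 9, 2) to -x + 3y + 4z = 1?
d = |(-1)(-10) + 3(9) + 4(2) - (1)| / √((-1)² + 3² + 4²) = 44/√26 = 8.629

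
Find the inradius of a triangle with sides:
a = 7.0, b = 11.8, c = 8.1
s = (a+b+c)/2 = (7.0+11.8+8.1)/2 = 13.45
Area = √(s(s-a)(s-b)(s-c)) = √(13.45·6.45·1.65·5.35) = 27.6732
r = Area/s = 27.6732/13.45 = 2.057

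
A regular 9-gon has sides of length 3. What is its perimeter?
Perimeter = number of sides * side length
Perimeter = 9 * 3
Perimeter = 27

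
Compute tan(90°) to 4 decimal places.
tan(90 degrees) = undefined
Decimal approximation: undefined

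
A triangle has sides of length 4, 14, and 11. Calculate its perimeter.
Perimeter = sum of all sides
Perimeter = 4 + 14 + 11
Perimeter = 29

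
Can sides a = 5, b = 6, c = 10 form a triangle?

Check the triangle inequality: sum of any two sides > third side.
Yes, triangle inequality satisfied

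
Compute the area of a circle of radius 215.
Area = pi * r²
Area = pi * 215²
Area = pi * 46225
Area = 145220.12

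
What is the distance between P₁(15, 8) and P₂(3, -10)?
Using the distance formula: d = sqrt((x₂-x₁)² + (y₂-y₁)²)
dx = 3 - 15 = -12
dy = (-10) - 8 = -18
d = sqrt((-12)² + (-18)²) = sqrt(144 + 324) = sqrt(468) = 21.63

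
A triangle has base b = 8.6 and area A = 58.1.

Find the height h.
A = ½bh  →  h = 2A/b
h = 2·58.1/8.6 = 13.51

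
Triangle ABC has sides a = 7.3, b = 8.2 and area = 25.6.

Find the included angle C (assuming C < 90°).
Area = ½ab·sin(C)  →  sin(C) = 2·Area/(ab)
sin(C) = 2·25.6/(7.3·8.2) = 0.855329
C = arcsin(0.855329) = 58.8°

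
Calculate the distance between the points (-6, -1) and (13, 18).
Using the distance formula: d = sqrt((x₂-x₁)² + (y₂-y₁)²)
dx = 13 - (-6) = 19
dy = 18 - (-1) = 19
d = sqrt(19² + 19²) = sqrt(361 + 361) = sqrt(722) = 26.87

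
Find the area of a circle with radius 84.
Area = pi * r²
Area = pi * 84²
Area = pi * 7056
Area = 22167.08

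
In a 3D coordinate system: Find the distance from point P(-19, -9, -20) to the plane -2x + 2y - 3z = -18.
d = |(-2)(-19) + 2(-9) + (-3)(-20) - (-18)| / √((-2)² + 2² + (-3)²) = 98/√17 = 23.77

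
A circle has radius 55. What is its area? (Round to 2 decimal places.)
Area = pi * r²
Area = pi * 55²
Area = pi * 3025
Area = 9503.32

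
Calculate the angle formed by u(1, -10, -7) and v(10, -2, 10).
u·v = -40, |u|² = 150, |v|² = 204
cos θ = -40/√30600 ≈ -0.2287
θ ≈ 103.2°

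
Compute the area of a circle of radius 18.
Area = pi * r²
Area = pi * 18²
Area = pi * 324
Area = 1017.88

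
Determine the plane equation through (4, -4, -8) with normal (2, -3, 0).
d = n·P = (2)(4) + (-3)(-4) + (0)(-8) = 20
Plane: 2x - 3y = 20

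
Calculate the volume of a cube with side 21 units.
Volume = s³
Volume = 21³
Volume = 9261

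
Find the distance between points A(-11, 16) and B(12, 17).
Using the distance formula: d = sqrt((x₂-x₁)² + (y₂-y₁)²)
dx = 12 - (-11) = 23
dy = 17 - 16 = 1
d = sqrt(23² + 1²) = sqrt(529 + 1) = sqrt(530) = 23.02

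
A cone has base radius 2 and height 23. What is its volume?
Volume = (1/3) * pi * r² * h
Volume = (1/3) * pi * 2² * 23
Volume = (1/3) * pi * 4 * 23
Volume = (1/3) * pi * 92
Volume = 96.34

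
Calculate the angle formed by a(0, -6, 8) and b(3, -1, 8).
a·b = 70, |a|² = 100, |b|² = 74
cos θ = 70/√7400 ≈ 0.8137
θ ≈ 35.54°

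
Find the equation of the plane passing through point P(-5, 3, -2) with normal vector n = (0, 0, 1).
d = n·P = (0)(-5) + (0)(3) + (1)(-2) = -2
Plane: z = -2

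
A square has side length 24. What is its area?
Area = s²
Area = 24²
Area = 576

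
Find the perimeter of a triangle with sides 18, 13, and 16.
Perimeter = sum of all sides
Perimeter = 18 + 13 + 16
Perimeter = 47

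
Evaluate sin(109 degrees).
sin(109 degrees) = 0.9455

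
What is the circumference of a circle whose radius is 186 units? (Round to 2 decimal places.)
Circumference = 2 * pi * r
Circumference = 2 * pi * 186
Circumference = 1168.67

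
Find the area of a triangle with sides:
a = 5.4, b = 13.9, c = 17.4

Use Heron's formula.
s = (a+b+c)/2 = (5.4+13.9+17.4)/2 = 18.35
A = √(s(s-a)(s-b)(s-c)) = √(18.35·12.95·4.45·0.95)
A = √1004.59 = 31.7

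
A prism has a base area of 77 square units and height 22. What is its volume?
Volume = base area * height
Volume = 77 * 22
Volume = 1694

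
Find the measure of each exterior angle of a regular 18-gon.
Exterior angle of a regular n-gon = 360/n
Exterior angle = 360/18
Exterior angle = 20 degrees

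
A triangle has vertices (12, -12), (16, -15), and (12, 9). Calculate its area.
Using the coordinate formula: Area = (1/2)|x₁(y₂-y₃) + x₂(y₃-y₁) + x₃(y₁-y₂)|
Area = (1/2)|12((-15)-9) + 16(9-(-12)) + 12((-12)-(-15))|
Area = (1/2)|12*(-24) + 16*21 + 12*3|
Area = (1/2)|(-288) + 336 + 36|
Area = (1/2)*84 = 42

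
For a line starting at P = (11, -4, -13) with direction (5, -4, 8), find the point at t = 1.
P(1) = (11 + 5(1), -4 + (-4)(1), -13 + 8(1)) = (16, -8, -5)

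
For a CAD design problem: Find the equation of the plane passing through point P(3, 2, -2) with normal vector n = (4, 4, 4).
d = n·P = (4)(3) + (4)(2) + (4)(-2) = 12
Plane: 4x + 4y + 4z = 12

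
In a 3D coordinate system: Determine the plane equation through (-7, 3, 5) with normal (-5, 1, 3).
d = n·P = (-5)(-7) + (1)(3) + (3)(5) = 53
Plane: -5x + y + 3z = 53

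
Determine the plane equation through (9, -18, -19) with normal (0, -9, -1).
d = n·P = (0)(9) + (-9)(-18) + (-1)(-19) = 181
Plane: -9y - z = 181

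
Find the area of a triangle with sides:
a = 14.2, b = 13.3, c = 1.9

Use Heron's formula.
s = (a+b+c)/2 = (14.2+13.3+1.9)/2 = 14.7
A = √(s(s-a)(s-b)(s-c)) = √(14.7·0.5·1.4·12.8)
A = √131.712 = 11.48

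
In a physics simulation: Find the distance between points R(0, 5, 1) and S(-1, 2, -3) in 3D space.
d = √[(-1)² + (-3)² + (-4)²] = √26 = 5.099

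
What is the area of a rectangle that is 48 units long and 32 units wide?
Area = length * width
Area = 48 * 32
Area = 1536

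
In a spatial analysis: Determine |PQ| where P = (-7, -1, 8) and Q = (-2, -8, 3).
d = √[(5)² + (-7)² + (-5)²] = √99 = 9.95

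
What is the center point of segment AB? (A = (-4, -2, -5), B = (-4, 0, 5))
Midpoint = ((-4-4)/2, (-2+0)/2, (-5+5)/2) = (-4, -1, 0)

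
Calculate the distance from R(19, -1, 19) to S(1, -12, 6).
d = √[(-18)² + (-11)² + (-13)²] = √614 = 24.78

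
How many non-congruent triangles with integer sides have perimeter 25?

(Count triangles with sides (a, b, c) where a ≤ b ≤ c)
With a ≤ b ≤ c and a + b + c = 25, the triangle inequality a + b > c gives c < 25/2, so c ≤ 12.
Iterate a from 1 to ⌊p/3⌋ = 8; for each a, b ranges from a to ⌊(p−a)/2⌋ with c = p − a − b, keeping only c ≥ b.
Triples: (1, 12, 12), (2, 11, 12), (3, 10, 12), …
Count = 16 triangles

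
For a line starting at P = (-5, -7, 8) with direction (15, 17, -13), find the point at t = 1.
P(1) = (-5 + 15(1), -7 + 17(1), 8 + (-13)(1)) = (10, 10, -5)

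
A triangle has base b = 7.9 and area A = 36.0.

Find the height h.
A = ½bh  →  h = 2A/b
h = 2·36.0/7.9 = 9.114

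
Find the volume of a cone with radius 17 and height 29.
Volume = (1/3) * pi * r² * h
Volume = (1/3) * pi * 17² * 29
Volume = (1/3) * pi * 289 * 29
Volume = (1/3) * pi * 8381
Volume = 8776.56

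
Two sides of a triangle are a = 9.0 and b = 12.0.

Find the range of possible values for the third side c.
By the triangle inequality: |a - b| < c < a + b
|9.0 - 12.0| < c < 9.0 + 12.0
3 < c < 21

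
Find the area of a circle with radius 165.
Area = pi * r²
Area = pi * 165²
Area = pi * 27225
Area = 85529.86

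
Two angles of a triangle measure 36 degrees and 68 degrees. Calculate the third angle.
Sum of angles in a triangle = 180 degrees
Third angle = 180 - 36 - 68
Third angle = 76 degrees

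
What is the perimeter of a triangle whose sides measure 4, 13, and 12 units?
Perimeter = sum of all sides
Perimeter = 4 + 13 + 12
Perimeter = 29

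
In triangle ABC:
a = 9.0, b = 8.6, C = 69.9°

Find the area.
Using A = ½ab·sin(C):
A = ½·9.0·8.6·sin(69.9°) = ½·77.4·0.939094 = 36.34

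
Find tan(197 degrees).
tan(197 degrees) = 0.3057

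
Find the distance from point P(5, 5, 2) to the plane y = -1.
d = |0(5) + 1(5) + 0(2) - (-1)| / √(0² + 1² + 0²) = 6/√1 = 6.0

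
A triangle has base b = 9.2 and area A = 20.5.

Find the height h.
A = ½bh  →  h = 2A/b
h = 2·20.5/9.2 = 4.457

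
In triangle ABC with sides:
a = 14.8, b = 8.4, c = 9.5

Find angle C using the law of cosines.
cos(C) = (a² + b² - c²)/(2ab)
cos(C) = (14.8² + 8.4² - 9.5²)/(2·14.8·8.4) = 199.35/248.64 = 0.801762
C = arccos(0.801762) = 36.7°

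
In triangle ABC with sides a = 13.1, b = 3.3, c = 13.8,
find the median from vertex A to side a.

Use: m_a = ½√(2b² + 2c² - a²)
m_a = ½√(2·3.3² + 2·13.8² - 13.1²)
m_a = ½√(21.78 + 380.88 - 171.61) = ½√231.05 = 7.6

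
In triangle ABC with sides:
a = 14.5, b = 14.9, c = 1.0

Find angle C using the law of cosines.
cos(C) = (a² + b² - c²)/(2ab)
cos(C) = (14.5² + 14.9² - 1.0²)/(2·14.5·14.9) = 431.26/432.1 = 0.998056
C = arccos(0.998056) = 3.573°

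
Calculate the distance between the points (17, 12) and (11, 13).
Using the distance formula: d = sqrt((x₂-x₁)² + (y₂-y₁)²)
dx = 11 - 17 = -6
dy = 13 - 12 = 1
d = sqrt((-6)² + 1²) = sqrt(36 + 1) = sqrt(37) = 6.08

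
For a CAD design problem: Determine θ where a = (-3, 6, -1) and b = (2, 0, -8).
a·b = 2, |a|² = 46, |b|² = 68
cos θ = 2/√3128 ≈ 0.03576
θ ≈ 87.95°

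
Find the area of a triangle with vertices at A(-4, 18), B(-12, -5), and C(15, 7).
Using the coordinate formula: Area = (1/2)|x₁(y₂-y₃) + x₂(y₃-y₁) + x₃(y₁-y₂)|
Area = (1/2)|(-4)((-5)-7) + (-12)(7-18) + 15(18-(-5))|
Area = (1/2)|(-4)*(-12) + (-12)*(-11) + 15*23|
Area = (1/2)|48 + 132 + 345|
Area = (1/2)*525 = 262.50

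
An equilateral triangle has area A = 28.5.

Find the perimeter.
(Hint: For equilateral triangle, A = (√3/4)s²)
A = (√3/4)s²  →  s² = 4A/√3 = 4·28.5/√3 = 65.8179
s = 8.11283
Perimeter = 3s = 24.34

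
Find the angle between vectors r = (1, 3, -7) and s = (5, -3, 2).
r·s = -18, |r|² = 59, |s|² = 38
cos θ = -18/√2242 ≈ -0.3801
θ ≈ 112.3°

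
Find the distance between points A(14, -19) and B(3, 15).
Using the distance formula: d = sqrt((x₂-x₁)² + (y₂-y₁)²)
dx = 3 - 14 = -11
dy = 15 - (-19) = 34
d = sqrt((-11)² + 34²) = sqrt(121 + 1156) = sqrt(1277) = 35.74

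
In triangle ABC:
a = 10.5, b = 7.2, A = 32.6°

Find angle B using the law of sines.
sin(B)/b = sin(A)/a
sin(B) = b·sin(A)/a = 7.2·sin(32.6°)/10.5 = 0.369443
B = arcsin(0.369443) = 21.68°  (b ≤ a, so B ≤ A and the acute solution is unique)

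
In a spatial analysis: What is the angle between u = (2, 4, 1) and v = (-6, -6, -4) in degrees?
u·v = -40, |u|² = 21, |v|² = 88
cos θ = -40/√1848 ≈ -0.9305
θ ≈ 158.5°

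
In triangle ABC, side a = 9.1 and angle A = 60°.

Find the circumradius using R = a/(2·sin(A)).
R = a/(2·sin(A)) = 9.1/(2·sin(60°))
R = 9.1/(2·0.866025) = 9.1/1.732051 = 5.254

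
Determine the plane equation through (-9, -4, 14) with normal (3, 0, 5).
d = n·P = (3)(-9) + (0)(-4) + (5)(14) = 43
Plane: 3x + 5z = 43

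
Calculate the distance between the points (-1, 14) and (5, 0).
Using the distance formula: d = sqrt((x₂-x₁)² + (y₂-y₁)²)
dx = 5 - (-1) = 6
dy = 0 - 14 = -14
d = sqrt(6² + (-14)²) = sqrt(36 + 196) = sqrt(232) = 15.23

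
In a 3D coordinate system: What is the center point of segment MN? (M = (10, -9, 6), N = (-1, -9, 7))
Midpoint = ((10-1)/2, (-9-9)/2, (6+7)/2) = (4.5, -9, 6.5)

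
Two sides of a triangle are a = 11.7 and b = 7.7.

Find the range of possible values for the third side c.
By the triangle inequality: |a - b| < c < a + b
|11.7 - 7.7| < c < 11.7 + 7.7
4 < c < 19.4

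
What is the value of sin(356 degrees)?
sin(356 degrees) = -0.0698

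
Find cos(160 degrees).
cos(160 degrees) = -0.9397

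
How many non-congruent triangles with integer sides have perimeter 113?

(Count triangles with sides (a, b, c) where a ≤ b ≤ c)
With a ≤ b ≤ c and a + b + c = 113, the triangle inequality a + b > c gives c < 113/2, so c ≤ 56.
Iterate a from 1 to ⌊p/3⌋ = 37; for each a, b ranges from a to ⌊(p−a)/2⌋ with c = p − a − b, keeping only c ≥ b.
Triples: (1, 56, 56), (2, 55, 56), (3, 54, 56), …
Count = 280 triangles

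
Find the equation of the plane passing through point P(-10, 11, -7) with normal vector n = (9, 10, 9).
d = n·P = (9)(-10) + (10)(11) + (9)(-7) = -43
Plane: 9x + 10y + 9z = -43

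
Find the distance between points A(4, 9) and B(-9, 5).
Using the distance formula: d = sqrt((x₂-x₁)² + (y₂-y₁)²)
dx = (-9) - 4 = -13
dy = 5 - 9 = -4
d = sqrt((-13)² + (-4)²) = sqrt(169 + 16) = sqrt(185) = 13.60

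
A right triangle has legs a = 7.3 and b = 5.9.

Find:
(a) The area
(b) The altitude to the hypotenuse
(a) Area = ½ab = ½·7.3·5.9 = 21.535
(b) Hypotenuse c = √(7.3² + 5.9²) = √88.1 = 9.38616
    Area = ½·c·h_c  →  h_c = 2·Area/c = 2·21.535/9.38616 = 4.589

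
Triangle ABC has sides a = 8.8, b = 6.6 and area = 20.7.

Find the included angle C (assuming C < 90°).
Area = ½ab·sin(C)  →  sin(C) = 2·Area/(ab)
sin(C) = 2·20.7/(8.8·6.6) = 0.712810
C = arcsin(0.712810) = 45.46°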